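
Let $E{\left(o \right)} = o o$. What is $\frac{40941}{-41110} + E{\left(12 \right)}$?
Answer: $\frac{5878899}{41110} \approx 143.0$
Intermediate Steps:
$E{\left(o \right)} = o^{2}$
$\frac{40941}{-41110} + E{\left(12 \right)} = \frac{40941}{-41110} + 12^{2} = 40941 \left(- \frac{1}{41110}\right) + 144 = - \frac{40941}{41110} + 144 = \frac{5878899}{41110}$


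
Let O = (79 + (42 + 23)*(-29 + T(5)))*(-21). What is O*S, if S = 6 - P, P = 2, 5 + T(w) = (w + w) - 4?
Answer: 146244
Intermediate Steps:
T(w) = -9 + 2*w (T(w) = -5 + ((w + w) - 4) = -5 + (2*w - 4) = -5 + (-4 + 2*w) = -9 + 2*w)
S = 4 (S = 6 - 1*2 = 6 - 2 = 4)
O = 36561 (O = (79 + (42 + 23)*(-29 + (-9 + 2*5)))*(-21) = (79 + 65*(-29 + (-9 + 10)))*(-21) = (79 + 65*(-29 + 1))*(-21) = (79 + 65*(-28))*(-21) = (79 - 1820)*(-21) = -1741*(-21) = 36561)
O*S = 36561*4 = 146244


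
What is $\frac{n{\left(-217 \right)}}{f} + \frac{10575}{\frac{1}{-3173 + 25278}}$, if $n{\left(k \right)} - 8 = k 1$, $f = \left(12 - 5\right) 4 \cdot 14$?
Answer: $\frac{91634066791}{392} \approx 2.3376 \cdot 10^{8}$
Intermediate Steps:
$f = 392$ ($f = 7 \cdot 56 = 392$)
$n{\left(k \right)} = 8 + k$ ($n{\left(k \right)} = 8 + k 1 = 8 + k$)
$\frac{n{\left(-217 \right)}}{f} + \frac{10575}{\frac{1}{-3173 + 25278}} = \frac{8 - 217}{392} + \frac{10575}{\frac{1}{-3173 + 25278}} = \left(-209\right) \frac{1}{392} + \frac{10575}{\frac{1}{22105}} = - \frac{209}{392} + 10575 \frac{1}{\frac{1}{22105}} = - \frac{209}{392} + 10575 \cdot 22105 = - \frac{209}{392} + 233760375 = \frac{91634066791}{392}$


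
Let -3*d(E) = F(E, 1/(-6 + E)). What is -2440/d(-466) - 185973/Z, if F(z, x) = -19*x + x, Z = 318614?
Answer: 183470127841/955842 ≈ 1.9195e+5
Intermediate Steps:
F(z, x) = -18*x
d(E) = 6/(-6 + E) (d(E) = -(-6)/(-6 + E) = 6/(-6 + E))
-2440/d(-466) - 185973/Z = -2440/(6/(-6 - 466)) - 185973/318614 = -2440/(6/(-472)) - 185973*1/318614 = -2440/(6*(-1/472)) - 185973/318614 = -2440/(-3/236) - 185973/318614 = -2440*(-236/3) - 185973/318614 = 575840/3 - 185973/318614 = 183470127841/955842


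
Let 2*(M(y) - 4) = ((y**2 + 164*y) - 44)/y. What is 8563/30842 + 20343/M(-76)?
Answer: 23857627733/56595070 ≈ 421.55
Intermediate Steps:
M(y) = 4 + (-44 + y**2 + 164*y)/(2*y) (M(y) = 4 + (((y**2 + 164*y) - 44)/y)/2 = 4 + ((-44 + y**2 + 164*y)/y)/2 = 4 + (-44 + y**2 + 164*y)/(2*y))
8563/30842 + 20343/M(-76) = 8563/30842 + 20343/(86 + (1/2)*(-76) - 22/(-76)) = 8563*(1/30842) + 20343/(86 - 38 - 22*(-1/76)) = 8563/30842 + 20343/(86 - 38 + 11/38) = 8563/30842 + 20343/(1835/38) = 8563/30842 + 20343*(38/1835) = 8563/30842 + 773034/1835 = 23857627733/56595070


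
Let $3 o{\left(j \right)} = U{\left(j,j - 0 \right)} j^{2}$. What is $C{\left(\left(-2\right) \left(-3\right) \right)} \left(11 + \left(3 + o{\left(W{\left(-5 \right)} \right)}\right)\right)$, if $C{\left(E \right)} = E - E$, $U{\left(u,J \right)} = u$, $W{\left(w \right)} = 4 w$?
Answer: $0$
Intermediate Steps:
$o{\left(j \right)} = \frac{j^{3}}{3}$ ($o{\left(j \right)} = \frac{j j^{2}}{3} = \frac{j^{3}}{3}$)
$C{\left(E \right)} = 0$
$C{\left(\left(-2\right) \left(-3\right) \right)} \left(11 + \left(3 + o{\left(W{\left(-5 \right)} \right)}\right)\right) = 0 \left(11 + \left(3 + \frac{\left(4 \left(-5\right)\right)^{3}}{3}\right)\right) = 0 \left(11 + \left(3 + \frac{\left(-20\right)^{3}}{3}\right)\right) = 0 \left(11 + \left(3 + \frac{1}{3} \left(-8000\right)\right)\right) = 0 \left(11 + \left(3 - \frac{8000}{3}\right)\right) = 0 \left(11 - \frac{7991}{3}\right) = 0 \left(- \frac{7958}{3}\right) = 0$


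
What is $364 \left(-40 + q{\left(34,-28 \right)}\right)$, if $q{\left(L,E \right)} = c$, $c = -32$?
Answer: $-26208$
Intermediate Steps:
$q{\left(L,E \right)} = -32$
$364 \left(-40 + q{\left(34,-28 \right)}\right) = 364 \left(-40 - 32\right) = 364 \left(-72\right) = -26208$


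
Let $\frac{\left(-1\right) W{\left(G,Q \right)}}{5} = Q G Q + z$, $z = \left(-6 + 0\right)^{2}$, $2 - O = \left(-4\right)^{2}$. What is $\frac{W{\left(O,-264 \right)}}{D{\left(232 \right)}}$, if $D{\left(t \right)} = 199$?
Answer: $\frac{4878540}{199} \approx 24515.0$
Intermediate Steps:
$O = -14$ ($O = 2 - \left(-4\right)^{2} = 2 - 16 = -14$)
$z = 36$ ($z = \left(-6\right)^{2} = 36$)
$W{\left(G,Q \right)} = -180 - 5 G Q^{2}$ ($W{\left(G,Q \right)} = - 5 \left(Q G Q + 36\right) = - 5 \left(G Q Q + 36\right) = - 5 \left(G Q^{2} + 36\right) = - 5 \left(36 + G Q^{2}\right) = -180 - 5 G Q^{2}$)
$\frac{W{\left(O,-264 \right)}}{D{\left(232 \right)}} = \frac{-180 - - 70 \left(-264\right)^{2}}{199} = \left(-180 - \left(-70\right) 69696\right) \frac{1}{199} = \left(-180 + 4878720\right) \frac{1}{199} = 4878540 \cdot \frac{1}{199} = \frac{4878540}{199}$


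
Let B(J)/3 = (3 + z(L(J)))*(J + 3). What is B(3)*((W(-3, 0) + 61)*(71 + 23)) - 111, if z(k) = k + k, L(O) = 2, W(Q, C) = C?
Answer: 722373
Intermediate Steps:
z(k) = 2*k
B(J) = 63 + 21*J (B(J) = 3*((3 + 2*2)*(J + 3)) = 3*((3 + 4)*(3 + J)) = 3*(7*(3 + J)) = 3*(21 + 7*J) = 63 + 21*J)
B(3)*((W(-3, 0) + 61)*(71 + 23)) - 111 = (63 + 21*3)*((0 + 61)*(71 + 23)) - 111 = (63 + 63)*(61*94) - 111 = 126*5734 - 111 = 722484 - 111 = 722373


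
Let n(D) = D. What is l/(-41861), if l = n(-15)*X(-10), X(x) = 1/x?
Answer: -3/83722 ≈ -3.5833e-5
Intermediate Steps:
l = 3/2 (l = -15/(-10) = -15*(-⅒) = 3/2 ≈ 1.5000)
l/(-41861) = (3/2)/(-41861) = (3/2)*(-1/41861) = -3/83722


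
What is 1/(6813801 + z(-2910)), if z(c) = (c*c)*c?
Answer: -1/24635357199 ≈ -4.0592e-11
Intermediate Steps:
z(c) = c³ (z(c) = c²*c = c³)
1/(6813801 + z(-2910)) = 1/(6813801 + (-2910)³) = 1/(6813801 - 24642171000) = 1/(-24635357199) = -1/24635357199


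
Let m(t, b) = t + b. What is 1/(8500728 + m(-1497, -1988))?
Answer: 1/8497243 ≈ 1.1769e-7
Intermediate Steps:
m(t, b) = b + t
1/(8500728 + m(-1497, -1988)) = 1/(8500728 + (-1988 - 1497)) = 1/(8500728 - 3485) = 1/8497243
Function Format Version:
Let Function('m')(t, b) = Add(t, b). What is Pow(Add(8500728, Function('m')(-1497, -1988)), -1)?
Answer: Rational(1, 8497243) ≈ 1.1769e-7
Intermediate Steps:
Function('m')(t, b) = Add(b, t)
Pow(Add(8500728, Function('m')(-1497, -1988)), -1) = Pow(Add(8500728, Add(-1988, -1497)), -1) = Pow(Add(8500728, -3485), -1) = Pow(8497243, -1) = Rational(1, 8497243)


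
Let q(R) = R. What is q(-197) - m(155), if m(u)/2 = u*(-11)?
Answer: 3213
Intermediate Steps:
m(u) = -22*u (m(u) = 2*(u*(-11)) = 2*(-11*u) = -22*u)
q(-197) - m(155) = -197 - (-22)*155 = -197 - 1*(-3410) = -197 + 3410 = 3213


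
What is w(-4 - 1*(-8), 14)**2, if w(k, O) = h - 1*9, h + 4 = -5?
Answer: 324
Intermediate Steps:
h = -9 (h = -4 - 5 = -9)
w(k, O) = -18 (w(k, O) = -9 - 1*9 = -9 - 9 = -18)
w(-4 - 1*(-8), 14)**2 = (-18)**2 = 324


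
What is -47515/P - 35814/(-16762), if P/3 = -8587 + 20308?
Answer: 231440626/294701103 ≈ 0.78534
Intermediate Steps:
P = 35163 (P = 3*(-8587 + 20308) = 3*11721 = 35163)
-47515/P - 35814/(-16762) = -47515/35163 - 35814/(-16762) = -47515*1/35163 - 35814*(-1/16762) = -47515/35163 + 17907/8381 = 231440626/294701103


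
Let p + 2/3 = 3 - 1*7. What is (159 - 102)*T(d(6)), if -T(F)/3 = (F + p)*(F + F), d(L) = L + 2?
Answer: -9120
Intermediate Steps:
p = -14/3 (p = -⅔ + (3 - 1*7) = -⅔ + (3 - 7) = -⅔ - 4 = -14/3 ≈ -4.6667)
d(L) = 2 + L
T(F) = -6*F*(-14/3 + F) (T(F) = -3*(F - 14/3)*(F + F) = -3*(-14/3 + F)*2*F = -6*F*(-14/3 + F))
(159 - 102)*T(d(6)) = (159 - 102)*(2*(2 + 6)*(14 - 3*(2 + 6))) = 57*(2*8*(14 - 3*8)) = 57*(2*8*(14 - 24)) = 57*(2*8*(-10)) = 57*(-160) = -9120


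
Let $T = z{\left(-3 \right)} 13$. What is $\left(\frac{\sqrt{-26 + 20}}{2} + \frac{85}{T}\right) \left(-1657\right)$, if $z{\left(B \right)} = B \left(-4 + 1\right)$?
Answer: $- \frac{140845}{117} - \frac{1657 i \sqrt{6}}{2} \approx -1203.8 - 2029.4 i$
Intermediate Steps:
$z{\left(B \right)} = - 3 B$ ($z{\left(B \right)} = B \left(-3\right) = - 3 B$)
$T = 117$ ($T = \left(-3\right) \left(-3\right) 13 = 9 \cdot 13 = 117$)
$\left(\frac{\sqrt{-26 + 20}}{2} + \frac{85}{T}\right) \left(-1657\right) = \left(\frac{\sqrt{-26 + 20}}{2} + \frac{85}{117}\right) \left(-1657\right) = \left(\sqrt{-6} \cdot \frac{1}{2} + 85 \cdot \frac{1}{117}\right) \left(-1657\right) = \left(i \sqrt{6} \cdot \frac{1}{2} + \frac{85}{117}\right) \left(-1657\right) = \left(\frac{i \sqrt{6}}{2} + \frac{85}{117}\right) \left(-1657\right) = \left(\frac{85}{117} + \frac{i \sqrt{6}}{2}\right) \left(-1657\right) = - \frac{140845}{117} - \frac{1657 i \sqrt{6}}{2}$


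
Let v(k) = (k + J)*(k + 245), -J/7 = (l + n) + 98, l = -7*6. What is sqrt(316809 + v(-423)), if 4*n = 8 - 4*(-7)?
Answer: 17*sqrt(1637) ≈ 687.82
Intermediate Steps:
n = 9 (n = (8 - 4*(-7))/4 = (8 + 28)/4 = (1/4)*36 = 9)
l = -42
J = -455 (J = -7*((-42 + 9) + 98) = -7*(-33 + 98) = -7*65 = -455)
v(k) = (-455 + k)*(245 + k) (v(k) = (k - 455)*(k + 245) = (-455 + k)*(245 + k))
sqrt(316809 + v(-423)) = sqrt(316809 + (-111475 + (-423)**2 - 210*(-423))) = sqrt(316809 + (-111475 + 178929 + 88830)) = sqrt(316809 + 156284) = sqrt(473093) = 17*sqrt(1637)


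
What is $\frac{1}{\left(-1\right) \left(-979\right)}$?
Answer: $\frac{1}{979} \approx 0.0010215$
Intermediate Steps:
$\frac{1}{\left(-1\right) \left(-979\right)} = \frac{1}{979}$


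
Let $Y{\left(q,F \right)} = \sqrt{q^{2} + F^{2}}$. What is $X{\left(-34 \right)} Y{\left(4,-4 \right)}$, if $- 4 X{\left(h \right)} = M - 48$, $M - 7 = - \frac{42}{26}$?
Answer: $\frac{554 \sqrt{2}}{13} \approx 60.267$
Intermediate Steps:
$M = \frac{70}{13}$ ($M = 7 - \frac{42}{26} = 7 - \frac{21}{13} = \frac{70}{13} \approx 5.3846$)
$Y{\left(q,F \right)} = \sqrt{F^{2} + q^{2}}$
$X{\left(h \right)} = \frac{277}{26}$ ($X{\left(h \right)} = - \frac{\frac{70}{13} - 48}{4} = \left(- \frac{1}{4}\right) \left(- \frac{554}{13}\right) = \frac{277}{26}$)
$X{\left(-34 \right)} Y{\left(4,-4 \right)} = \frac{277 \sqrt{\left(-4\right)^{2} + 4^{2}}}{26} = \frac{277 \sqrt{16 + 16}}{26} = \frac{277 \sqrt{32}}{26} = \frac{277 \cdot 4 \sqrt{2}}{26} = \frac{554 \sqrt{2}}{13}$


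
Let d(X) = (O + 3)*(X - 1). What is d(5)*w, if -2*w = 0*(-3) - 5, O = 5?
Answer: 80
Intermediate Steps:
d(X) = -8 + 8*X (d(X) = (5 + 3)*(X - 1) = 8*(-1 + X) = -8 + 8*X)
w = 5/2 (w = -(0*(-3) - 5)/2 = -(0 - 5)/2 = -½*(-5) = 5/2 ≈ 2.5000)
d(5)*w = (-8 + 8*5)*(5/2) = (-8 + 40)*(5/2) = 32*(5/2) = 80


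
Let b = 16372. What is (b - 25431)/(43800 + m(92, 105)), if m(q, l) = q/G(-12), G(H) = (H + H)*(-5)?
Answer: -271770/1314023 ≈ -0.20682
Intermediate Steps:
G(H) = -10*H (G(H) = (2*H)*(-5) = -10*H)
m(q, l) = q/120 (m(q, l) = q/((-10*(-12))) = q/120)
(b - 25431)/(43800 + m(92, 105)) = (16372 - 25431)/(43800 + (1/120)*92) = -9059/(43800 + 23/30) = -9059/1314023/30 = -9059*30/1314023 = -271770/1314023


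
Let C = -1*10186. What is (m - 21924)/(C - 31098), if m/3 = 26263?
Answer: -56865/41284 ≈ -1.3774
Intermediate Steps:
C = -10186
m = 78789 (m = 3*26263 = 78789)
(m - 21924)/(C - 31098) = (78789 - 21924)/(-10186 - 31098) = 56865/(-41284) = 56865*(-1/41284) = -56865/41284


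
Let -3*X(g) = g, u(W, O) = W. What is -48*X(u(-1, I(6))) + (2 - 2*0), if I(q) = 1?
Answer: -14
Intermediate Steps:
X(g) = -g/3
-48*X(u(-1, I(6))) + (2 - 2*0) = -(-16)*(-1) + (2 - 2*0) = -48*1/3 + (2 + 0) = -16 + 2 = -14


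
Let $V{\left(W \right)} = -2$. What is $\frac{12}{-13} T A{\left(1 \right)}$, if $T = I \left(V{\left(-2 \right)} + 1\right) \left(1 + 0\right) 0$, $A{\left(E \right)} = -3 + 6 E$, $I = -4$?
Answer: $0$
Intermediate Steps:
$T = 0$ ($T = - 4 \left(-2 + 1\right) \left(1 + 0\right) 0 = - 4 \left(\left(-1\right) 1\right) 0 = \left(-4\right) \left(-1\right) 0 = 4 \cdot 0 = 0$)
$\frac{12}{-13} T A{\left(1 \right)} = \frac{12}{-13} \cdot 0 \left(-3 + 6 \cdot 1\right) = 12 \left(- \frac{1}{13}\right) 0 \left(-3 + 6\right) = \left(- \frac{12}{13}\right) 0 \cdot 3 = 0 \cdot 3 = 0$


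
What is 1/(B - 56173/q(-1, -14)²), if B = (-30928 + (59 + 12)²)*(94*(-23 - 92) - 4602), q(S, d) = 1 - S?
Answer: 4/1595825603 ≈ 2.5065e-9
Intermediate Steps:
B = 398970444 (B = (-30928 + 71²)*(94*(-115) - 4602) = (-30928 + 5041)*(-10810 - 4602) = -25887*(-15412) = 398970444)
1/(B - 56173/q(-1, -14)²) = 1/(398970444 - 56173/(1 - 1*(-1))²) = 1/(398970444 - 56173/(1 + 1)²) = 1/(398970444 - 56173/(2²)) = 1/(398970444 - 56173/4) = 1/(1595825603/4) = 4/1595825603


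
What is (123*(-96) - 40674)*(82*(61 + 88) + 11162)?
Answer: -1227029160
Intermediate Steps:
(123*(-96) - 40674)*(82*(61 + 88) + 11162) = (-11808 - 40674)*(82*149 + 11162) = -52482*(12218 + 11162) = -52482*23380 = -1227029160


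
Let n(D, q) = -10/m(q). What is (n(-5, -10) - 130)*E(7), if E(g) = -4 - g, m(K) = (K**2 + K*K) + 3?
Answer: 290400/203 ≈ 1430.5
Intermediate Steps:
m(K) = 3 + 2*K**2 (m(K) = (K**2 + K**2) + 3 = 2*K**2 + 3 = 3 + 2*K**2)
n(D, q) = -10/(3 + 2*q**2)
(n(-5, -10) - 130)*E(7) = (-10/(3 + 2*(-10)**2) - 130)*(-4 - 1*7) = (-10/(3 + 2*100) - 130)*(-4 - 7) = (-10/(3 + 200) - 130)*(-11) = (-10/203 - 130)*(-11) = -26400/203*(-11) = 290400/203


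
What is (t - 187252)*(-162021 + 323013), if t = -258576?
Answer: -71774741376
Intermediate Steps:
(t - 187252)*(-162021 + 323013) = (-258576 - 187252)*(-162021 + 323013) = -445828*160992 = -71774741376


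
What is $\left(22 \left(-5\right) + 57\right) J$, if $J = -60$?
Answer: $3180$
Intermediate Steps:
$\left(22 \left(-5\right) + 57\right) J = \left(22 \left(-5\right) + 57\right) \left(-60\right) = \left(-110 + 57\right) \left(-60\right) = \left(-53\right) \left(-60\right) = 3180$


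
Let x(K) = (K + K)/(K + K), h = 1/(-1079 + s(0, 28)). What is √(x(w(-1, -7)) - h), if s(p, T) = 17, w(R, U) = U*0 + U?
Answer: √125434/354 ≈ 1.0005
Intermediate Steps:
w(R, U) = U (w(R, U) = 0 + U = U)
h = -1/1062 (h = 1/(-1079 + 17) = 1/(-1062) = -1/1062 ≈ -0.00094162)
x(K) = 1 (x(K) = (2*K)/((2*K)) = (2*K)*(1/(2*K)) = 1)
√(x(w(-1, -7)) - h) = √(1 - 1*(-1/1062)) = √(1 + 1/1062) = √(1063/1062) = √125434/354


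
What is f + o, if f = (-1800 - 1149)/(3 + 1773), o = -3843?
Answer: -2276039/592 ≈ -3844.7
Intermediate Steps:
f = -983/592 (f = -2949/1776 = -2949*1/1776 = -983/592 ≈ -1.6605)
f + o = -983/592 - 3843 = -2276039/592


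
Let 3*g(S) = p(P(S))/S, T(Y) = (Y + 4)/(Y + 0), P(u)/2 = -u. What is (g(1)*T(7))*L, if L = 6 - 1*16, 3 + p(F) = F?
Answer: 550/21 ≈ 26.190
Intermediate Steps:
P(u) = -2*u (P(u) = 2*(-u) = -2*u)
T(Y) = (4 + Y)/Y
p(F) = -3 + F
g(S) = (-3 - 2*S)/(3*S) (g(S) = ((-3 - 2*S)/S)/3 = (-3 - 2*S)/(3*S))
L = -10 (L = 6 - 16 = -10)
(g(1)*T(7))*L = ((-⅔ - 1/1)*((4 + 7)/7))*(-10) = ((-⅔ - 1*1)*((⅐)*11))*(-10) = ((-⅔ - 1)*(11/7))*(-10) = -5/3*11/7*(-10) = -55/21*(-10) = 550/21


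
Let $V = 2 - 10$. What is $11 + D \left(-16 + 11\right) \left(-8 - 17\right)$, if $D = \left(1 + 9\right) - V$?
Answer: $2261$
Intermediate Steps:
$V = -8$
$D = 18$ ($D = \left(1 + 9\right) - -8 = 10 + 8 = 18$)
$11 + D \left(-16 + 11\right) \left(-8 - 17\right) = 11 + 18 \left(-16 + 11\right) \left(-8 - 17\right) = 11 + 18 \left(\left(-5\right) \left(-25\right)\right) = 11 + 18 \cdot 125 = 11 + 2250 = 2261$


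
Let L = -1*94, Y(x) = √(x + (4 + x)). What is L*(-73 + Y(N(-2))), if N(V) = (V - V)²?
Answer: 6674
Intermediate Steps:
N(V) = 0 (N(V) = 0² = 0)
Y(x) = √(4 + 2*x)
L = -94
L*(-73 + Y(N(-2))) = -94*(-73 + √(4 + 2*0)) = -94*(-73 + √(4 + 0)) = -94*(-73 + √4) = -94*(-73 + 2) = -94*(-71) = 6674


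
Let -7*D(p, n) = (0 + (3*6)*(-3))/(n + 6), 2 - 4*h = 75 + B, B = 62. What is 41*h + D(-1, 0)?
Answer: -38709/28 ≈ -1382.5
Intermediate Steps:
h = -135/4 (h = ½ - (75 + 62)/4 = ½ - ¼*137 = ½ - 137/4 = -135/4 ≈ -33.750)
D(p, n) = 54/(7*(6 + n)) (D(p, n) = -(0 + (3*6)*(-3))/(7*(n + 6)) = -(0 + 18*(-3))/(7*(6 + n)) = -(0 - 54)/(7*(6 + n)) = -(-54)/(7*(6 + n)) = 54/(7*(6 + n)))
41*h + D(-1, 0) = 41*(-135/4) + 54/(7*(6 + 0)) = -5535/4 + (54/7)/6 = -5535/4 + (54/7)*(⅙) = -5535/4 + 9/7 = -38709/28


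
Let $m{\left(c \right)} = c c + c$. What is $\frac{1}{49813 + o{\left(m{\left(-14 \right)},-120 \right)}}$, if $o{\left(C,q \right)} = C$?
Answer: $\frac{1}{49995} \approx 2.0002 \cdot 10^{-5}$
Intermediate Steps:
$m{\left(c \right)} = c + c^{2}$ ($m{\left(c \right)} = c^{2} + c = c + c^{2}$)
$\frac{1}{49813 + o{\left(m{\left(-14 \right)},-120 \right)}} = \frac{1}{49813 - 14 \left(1 - 14\right)} = \frac{1}{49813 - -182} = \frac{1}{49813 + 182} = \frac{1}{49995}$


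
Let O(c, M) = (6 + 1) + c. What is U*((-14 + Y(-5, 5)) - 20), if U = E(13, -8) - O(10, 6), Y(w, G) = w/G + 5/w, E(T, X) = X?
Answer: 900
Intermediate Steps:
O(c, M) = 7 + c
Y(w, G) = 5/w + w/G
U = -25 (U = -8 - (7 + 10) = -8 - 1*17 = -8 - 17 = -25)
U*((-14 + Y(-5, 5)) - 20) = -25*((-14 + (5/(-5) - 5/5)) - 20) = -25*((-14 + (5*(-⅕) - 5*⅕)) - 20) = -25*((-14 + (-1 - 1)) - 20) = -25*((-14 - 2) - 20) = -25*(-16 - 20) = -25*(-36) = 900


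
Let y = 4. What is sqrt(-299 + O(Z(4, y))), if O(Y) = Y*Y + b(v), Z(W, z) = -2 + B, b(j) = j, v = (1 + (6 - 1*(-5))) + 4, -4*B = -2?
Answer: I*sqrt(1123)/2 ≈ 16.756*I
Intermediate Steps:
B = 1/2 (B = -1/4*(-2) = 1/2 ≈ 0.50000)
v = 16 (v = (1 + (6 + 5)) + 4 = (1 + 11) + 4 = 12 + 4 = 16)
Z(W, z) = -3/2 (Z(W, z) = -2 + 1/2 = -3/2)
O(Y) = 16 + Y**2 (O(Y) = Y*Y + 16 = Y**2 + 16 = 16 + Y**2)
sqrt(-299 + O(Z(4, y))) = sqrt(-299 + (16 + (-3/2)**2)) = sqrt(-299 + (16 + 9/4)) = sqrt(-299 + 73/4) = sqrt(-1123/4) = I*sqrt(1123)/2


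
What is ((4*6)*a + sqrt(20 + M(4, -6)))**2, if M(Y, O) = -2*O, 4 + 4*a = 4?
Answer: 32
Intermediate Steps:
a = 0 (a = -1 + (1/4)*4 = -1 + 1 = 0)
((4*6)*a + sqrt(20 + M(4, -6)))**2 = ((4*6)*0 + sqrt(20 - 2*(-6)))**2 = (24*0 + sqrt(20 + 12))**2 = (0 + sqrt(32))**2 = (0 + 4*sqrt(2))**2 = (4*sqrt(2))**2 = 32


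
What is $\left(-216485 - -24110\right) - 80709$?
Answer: $-273084$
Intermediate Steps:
$\left(-216485 - -24110\right) - 80709 = \left(-216485 + \left(-27425 + 51535\right)\right) - 80709 = \left(-216485 + 24110\right) - 80709 = -192375 - 80709 = -273084$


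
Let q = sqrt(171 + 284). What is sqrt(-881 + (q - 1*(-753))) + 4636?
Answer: 4636 + sqrt(-128 + sqrt(455)) ≈ 4636.0 + 10.328*I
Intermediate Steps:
q = sqrt(455) ≈ 21.331
sqrt(-881 + (q - 1*(-753))) + 4636 = sqrt(-881 + (sqrt(455) - 1*(-753))) + 4636 = sqrt(-881 + (sqrt(455) + 753)) + 4636 = sqrt(-881 + (753 + sqrt(455))) + 4636 = sqrt(-128 + sqrt(455)) + 4636 = 4636 + sqrt(-128 + sqrt(455))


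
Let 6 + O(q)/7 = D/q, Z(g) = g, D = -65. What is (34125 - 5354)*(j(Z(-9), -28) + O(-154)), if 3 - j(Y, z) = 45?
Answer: -51298693/22 ≈ -2.3318e+6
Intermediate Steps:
j(Y, z) = -42 (j(Y, z) = 3 - 1*45 = 3 - 45 = -42)
O(q) = -42 - 455/q (O(q) = -42 + 7*(-65/q) = -42 - 455/q)
(34125 - 5354)*(j(Z(-9), -28) + O(-154)) = (34125 - 5354)*(-42 + (-42 - 455/(-154))) = 28771*(-42 + (-42 - 455*(-1/154))) = 28771*(-42 + (-42 + 65/22)) = 28771*(-42 - 859/22) = 28771*(-1783/22) = -51298693/22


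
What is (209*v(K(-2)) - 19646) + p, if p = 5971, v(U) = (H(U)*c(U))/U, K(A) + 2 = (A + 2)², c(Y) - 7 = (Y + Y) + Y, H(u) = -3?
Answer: -26723/2 ≈ -13362.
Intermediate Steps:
c(Y) = 7 + 3*Y (c(Y) = 7 + ((Y + Y) + Y) = 7 + (2*Y + Y) = 7 + 3*Y)
K(A) = -2 + (2 + A)² (K(A) = -2 + (A + 2)² = -2 + (2 + A)²)
v(U) = (-21 - 9*U)/U (v(U) = (-3*(7 + 3*U))/U = (-21 - 9*U)/U)
(209*v(K(-2)) - 19646) + p = (209*(-9 - 21/(-2 + (2 - 2)²)) - 19646) + 5971 = (209*(-9 - 21/(-2 + 0²)) - 19646) + 5971 = (209*(-9 - 21/(-2 + 0)) - 19646) + 5971 = (209*(-9 - 21/(-2)) - 19646) + 5971 = (209*(-9 - 21*(-½)) - 19646) + 5971 = (209*(-9 + 21/2) - 19646) + 5971 = (209*(3/2) - 19646) + 5971 = (627/2 - 19646) + 5971 = -38665/2 + 5971 = -26723/2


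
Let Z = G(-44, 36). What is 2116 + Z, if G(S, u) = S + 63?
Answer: 2135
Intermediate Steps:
G(S, u) = 63 + S
Z = 19 (Z = 63 - 44 = 19)
2116 + Z = 2116 + 19 = 2135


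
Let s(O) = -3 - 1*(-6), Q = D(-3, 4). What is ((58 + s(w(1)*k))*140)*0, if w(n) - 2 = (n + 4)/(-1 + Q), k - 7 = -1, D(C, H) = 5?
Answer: 0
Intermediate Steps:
Q = 5
k = 6 (k = 7 - 1 = 6)
w(n) = 3 + n/4 (w(n) = 2 + (n + 4)/(-1 + 5) = 2 + (4 + n)/4 = 2 + (4 + n)*(¼) = 2 + (1 + n/4) = 3 + n/4)
s(O) = 3 (s(O) = -3 + 6 = 3)
((58 + s(w(1)*k))*140)*0 = ((58 + 3)*140)*0 = (61*140)*0 = 8540*0 = 0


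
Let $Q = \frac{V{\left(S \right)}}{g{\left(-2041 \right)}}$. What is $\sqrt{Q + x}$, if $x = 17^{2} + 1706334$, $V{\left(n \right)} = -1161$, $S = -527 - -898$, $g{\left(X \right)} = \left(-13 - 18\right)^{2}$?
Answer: $\frac{13 \sqrt{9704518}}{31} \approx 1306.4$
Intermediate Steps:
$g{\left(X \right)} = 961$ ($g{\left(X \right)} = \left(-31\right)^{2} = 961$)
$S = 371$ ($S = -527 + 898 = 371$)
$Q = - \frac{1161}{961} \approx -1.2081$
$x = 1706623$ ($x = 289 + 1706334 = 1706623$)
$\sqrt{Q + x} = \sqrt{- \frac{1161}{961} + 1706623} = \sqrt{\frac{1640063542}{961}} = \frac{13 \sqrt{9704518}}{31}$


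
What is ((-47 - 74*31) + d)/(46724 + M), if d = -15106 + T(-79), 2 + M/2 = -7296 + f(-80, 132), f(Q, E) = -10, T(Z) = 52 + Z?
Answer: -8737/16054 ≈ -0.54423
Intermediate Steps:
M = -14616 (M = -4 + 2*(-7296 - 10) = -4 + 2*(-7306) = -4 - 14612 = -14616)
d = -15133 (d = -15106 + (52 - 79) = -15106 - 27 = -15133)
((-47 - 74*31) + d)/(46724 + M) = ((-47 - 74*31) - 15133)/(46724 - 14616) = ((-47 - 2294) - 15133)/32108 = (-2341 - 15133)*(1/32108) = -17474*1/32108 = -8737/16054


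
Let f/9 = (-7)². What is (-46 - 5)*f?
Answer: -22491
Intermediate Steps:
f = 441 (f = 9*(-7)² = 9*49 = 441)
(-46 - 5)*f = (-46 - 5)*441 = -51*441 = -22491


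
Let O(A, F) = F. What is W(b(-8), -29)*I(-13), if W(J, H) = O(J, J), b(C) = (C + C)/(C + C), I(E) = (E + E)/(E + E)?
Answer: 1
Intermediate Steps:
I(E) = 1 (I(E) = (2*E)/((2*E)) = (2*E)*(1/(2*E)) = 1)
b(C) = 1 (b(C) = (2*C)/((2*C)) = (2*C)*(1/(2*C)) = 1)
W(J, H) = J
W(b(-8), -29)*I(-13) = 1*1 = 1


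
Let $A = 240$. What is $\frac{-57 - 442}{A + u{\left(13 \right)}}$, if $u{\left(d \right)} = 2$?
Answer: $- \frac{499}{242} \approx -2.062$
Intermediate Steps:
$\frac{-57 - 442}{A + u{\left(13 \right)}} = \frac{-57 - 442}{240 + 2} = - \frac{499}{242}$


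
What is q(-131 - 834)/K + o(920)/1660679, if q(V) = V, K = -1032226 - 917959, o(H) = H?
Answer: 679345087/647726255123 ≈ 0.0010488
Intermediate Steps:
K = -1950185
q(-131 - 834)/K + o(920)/1660679 = (-131 - 834)/(-1950185) + 920/1660679 = -965*(-1/1950185) + 920*(1/1660679) = 193/390037 + 920/1660679 = 679345087/647726255123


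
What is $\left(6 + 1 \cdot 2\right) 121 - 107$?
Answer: $861$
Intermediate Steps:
$\left(6 + 1 \cdot 2\right) 121 - 107 = \left(6 + 2\right) 121 - 107 = 8 \cdot 121 - 107 = 968 - 107 = 861$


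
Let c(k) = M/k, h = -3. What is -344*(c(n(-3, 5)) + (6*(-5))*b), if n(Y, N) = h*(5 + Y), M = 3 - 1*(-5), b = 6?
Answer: 187136/3 ≈ 62379.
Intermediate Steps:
M = 8 (M = 3 + 5 = 8)
n(Y, N) = -15 - 3*Y (n(Y, N) = -3*(5 + Y) = -15 - 3*Y)
c(k) = 8/k
-344*(c(n(-3, 5)) + (6*(-5))*b) = -344*(8/(-15 - 3*(-3)) + (6*(-5))*6) = -344*(8/(-15 + 9) - 30*6) = -344*(8/(-6) - 180) = -344*(8*(-1/6) - 180) = -344*(-4/3 - 180) = -344*(-544/3) = 187136/3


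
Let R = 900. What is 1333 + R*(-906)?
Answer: -814067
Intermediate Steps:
1333 + R*(-906) = 1333 + 900*(-906) = 1333 - 815400 = -814067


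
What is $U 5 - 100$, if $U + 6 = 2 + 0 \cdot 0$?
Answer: $-120$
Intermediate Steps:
$U = -4$ ($U = -6 + \left(2 + 0 \cdot 0\right) = -6 + \left(2 + 0\right) = -6 + 2 = -4$)
$U 5 - 100 = \left(-4\right) 5 - 100 = -20 - 100 = -120$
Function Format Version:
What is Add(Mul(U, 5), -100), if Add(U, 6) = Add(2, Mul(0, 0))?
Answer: -120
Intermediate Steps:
U = -4 (U = Add(-6, Add(2, Mul(0, 0))) = Add(-6, Add(2, 0)) = Add(-6, 2) = -4)
Add(Mul(U, 5), -100) = Add(Mul(-4, 5), -100) = Add(-20, -100) = -120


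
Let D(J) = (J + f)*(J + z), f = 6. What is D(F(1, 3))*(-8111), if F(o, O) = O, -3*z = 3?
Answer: -145998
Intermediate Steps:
z = -1 (z = -⅓*3 = -1)
D(J) = (-1 + J)*(6 + J) (D(J) = (J + 6)*(J - 1) = (6 + J)*(-1 + J) = (-1 + J)*(6 + J))
D(F(1, 3))*(-8111) = (-6 + 3² + 5*3)*(-8111) = (-6 + 9 + 15)*(-8111) = 18*(-8111) = -145998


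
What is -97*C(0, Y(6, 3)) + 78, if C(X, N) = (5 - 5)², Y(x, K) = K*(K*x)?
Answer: 78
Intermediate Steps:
Y(x, K) = x*K²
C(X, N) = 0 (C(X, N) = 0² = 0)
-97*C(0, Y(6, 3)) + 78 = -97*0 + 78 = 0 + 78 = 78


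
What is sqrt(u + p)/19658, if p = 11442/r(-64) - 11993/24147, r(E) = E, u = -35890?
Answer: I*sqrt(149555116983218)/1265817936 ≈ 0.0096612*I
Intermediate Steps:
p = -138528763/772704 (p = 11442/(-64) - 11993/24147 = 11442*(-1/64) - 11993*1/24147 = -5721/32 - 11993/24147 = -138528763/772704 ≈ -179.28)
sqrt(u + p)/19658 = sqrt(-35890 - 138528763/772704)/19658 = sqrt(-27870875323/772704)*(1/19658) = (I*sqrt(149555116983218)/64392)*(1/19658) = I*sqrt(149555116983218)/1265817936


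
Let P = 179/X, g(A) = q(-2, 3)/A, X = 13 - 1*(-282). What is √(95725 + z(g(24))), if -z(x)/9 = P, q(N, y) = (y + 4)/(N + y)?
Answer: 4*√520624555/295 ≈ 309.39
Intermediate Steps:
X = 295 (X = 13 + 282 = 295)
q(N, y) = (4 + y)/(N + y)
g(A) = 7/A (g(A) = ((4 + 3)/(-2 + 3))/A = (7/1)/A = (1*7)/A = 7/A)
P = 179/295 ≈ 0.60678
z(x) = -1611/295 (z(x) = -9*179/295 = -1611/295)
√(95725 + z(g(24))) = √(95725 - 1611/295) = √(28237264/295) = 4*√520624555/295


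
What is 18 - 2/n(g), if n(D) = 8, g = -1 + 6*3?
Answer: 71/4 ≈ 17.750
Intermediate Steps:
g = 17 (g = -1 + 18 = 17)
18 - 2/n(g) = 18 - 2/8 = 18 + (⅛)*(-2) = 18 - ¼ = 71/4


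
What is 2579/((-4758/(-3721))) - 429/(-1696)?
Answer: 133423243/66144 ≈ 2017.2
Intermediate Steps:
2579/((-4758/(-3721))) - 429/(-1696) = 2579/((-4758*(-1/3721))) - 429*(-1/1696) = 2579/(78/61) + 429/1696 = 2579*(61/78) + 429/1696 = 157319/78 + 429/1696 = 133423243/66144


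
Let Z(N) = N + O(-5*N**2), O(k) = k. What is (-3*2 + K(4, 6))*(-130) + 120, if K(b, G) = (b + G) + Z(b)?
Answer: 9480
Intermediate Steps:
Z(N) = N - 5*N**2
K(b, G) = G + b + b*(1 - 5*b) (K(b, G) = (b + G) + b*(1 - 5*b) = (G + b) + b*(1 - 5*b) = G + b + b*(1 - 5*b))
(-3*2 + K(4, 6))*(-130) + 120 = (-3*2 + (6 - 5*4**2 + 2*4))*(-130) + 120 = (-6 + (6 - 5*16 + 8))*(-130) + 120 = (-6 + (6 - 80 + 8))*(-130) + 120 = (-6 - 66)*(-130) + 120 = -72*(-130) + 120 = 9360 + 120 = 9480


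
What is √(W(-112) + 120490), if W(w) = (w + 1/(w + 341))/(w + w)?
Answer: √19815262282522/12824 ≈ 347.12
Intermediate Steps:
W(w) = (w + 1/(341 + w))/(2*w) (W(w) = (w + 1/(341 + w))/((2*w)) = (w + 1/(341 + w))*(1/(2*w)) = (w + 1/(341 + w))/(2*w))
√(W(-112) + 120490) = √((½)*(1 + (-112)² + 341*(-112))/(-112*(341 - 112)) + 120490) = √((½)*(-1/112)*(1 + 12544 - 38192)/229 + 120490) = √((½)*(-1/112)*(1/229)*(-25647) + 120490) = √(25647/51296 + 120490) = √(6180680687/51296) = √19815262282522/12824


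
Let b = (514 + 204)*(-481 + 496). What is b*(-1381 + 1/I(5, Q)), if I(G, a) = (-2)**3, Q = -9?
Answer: -59498865/4 ≈ -1.4875e+7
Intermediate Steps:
I(G, a) = -8
b = 10770 (b = 718*15 = 10770)
b*(-1381 + 1/I(5, Q)) = 10770*(-1381 + 1/(-8)) = 10770*(-1381 - 1/8) = 10770*(-11049/8) = -59498865/4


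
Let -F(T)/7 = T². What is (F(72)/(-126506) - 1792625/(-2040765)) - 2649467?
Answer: -68400999036929246/25816901709 ≈ -2.6495e+6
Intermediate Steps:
F(T) = -7*T²
(F(72)/(-126506) - 1792625/(-2040765)) - 2649467 = (-7*72²/(-126506) - 1792625/(-2040765)) - 2649467 = (-7*5184*(-1/126506) - 1792625*(-1/2040765)) - 2649467 = (-36288*(-1/126506) + 358525/408153) - 2649467 = (18144/63253 + 358525/408153) - 2649467 = 30083309857/25816901709 - 2649467 = -68400999036929246/25816901709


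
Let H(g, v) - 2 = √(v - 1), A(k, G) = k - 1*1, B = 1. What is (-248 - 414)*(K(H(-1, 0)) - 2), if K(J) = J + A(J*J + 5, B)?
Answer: -4634 - 3310*I ≈ -4634.0 - 3310.0*I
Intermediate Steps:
A(k, G) = -1 + k (A(k, G) = k - 1 = -1 + k)
H(g, v) = 2 + √(-1 + v) (H(g, v) = 2 + √(v - 1) = 2 + √(-1 + v))
K(J) = 4 + J + J² (K(J) = J + (-1 + (J*J + 5)) = J + (-1 + (J² + 5)) = J + (-1 + (5 + J²)) = J + (4 + J²) = 4 + J + J²)
(-248 - 414)*(K(H(-1, 0)) - 2) = (-248 - 414)*((4 + (2 + √(-1 + 0)) + (2 + √(-1 + 0))²) - 2) = -662*((4 + (2 + √(-1)) + (2 + √(-1))²) - 2) = -662*((4 + (2 + I) + (2 + I)²) - 2) = -662*((6 + I + (2 + I)²) - 2) = -662*(4 + I + (2 + I)²) = -2648 - 662*I - 662*(2 + I)²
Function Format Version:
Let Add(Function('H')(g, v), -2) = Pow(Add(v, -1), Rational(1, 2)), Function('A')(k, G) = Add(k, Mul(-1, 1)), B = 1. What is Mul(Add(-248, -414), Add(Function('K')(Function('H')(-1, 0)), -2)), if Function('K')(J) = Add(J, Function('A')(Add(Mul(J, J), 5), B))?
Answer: Add(-4634, Mul(-3310, I)) ≈ Add(-4634.0, Mul(-3310.0, I))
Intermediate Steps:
Function('A')(k, G) = Add(-1, k) (Function('A')(k, G) = Add(k, -1) = Add(-1, k))
Function('H')(g, v) = Add(2, Pow(Add(-1, v), Rational(1, 2))) (Function('H')(g, v) = Add(2, Pow(Add(v, -1), Rational(1, 2))) = Add(2, Pow(Add(-1, v), Rational(1, 2))))
Function('K')(J) = Add(4, J, Pow(J, 2)) (Function('K')(J) = Add(J, Add(-1, Add(Mul(J, J), 5))) = Add(J, Add(-1, Add(Pow(J, 2), 5))) = Add(J, Add(-1, Add(5, Pow(J, 2)))) = Add(J, Add(4, Pow(J, 2))) = Add(4, J, Pow(J, 2)))
Mul(Add(-248, -414), Add(Function('K')(Function('H')(-1, 0)), -2)) = Mul(Add(-248, -414), Add(Add(4, Add(2, Pow(Add(-1, 0), Rational(1, 2))), Pow(Add(2, Pow(Add(-1, 0), Rational(1, 2))), 2)), -2)) = Mul(-662, Add(Add(4, Add(2, Pow(-1, Rational(1, 2))), Pow(Add(2, Pow(-1, Rational(1, 2))), 2)), -2)) = Mul(-662, Add(Add(4, Add(2, I), Pow(Add(2, I), 2)), -2)) = Mul(-662, Add(Add(6, I, Pow(Add(2, I), 2)), -2)) = Mul(-662, Add(4, I, Pow(Add(2, I), 2))) = Add(-2648, Mul(-662, I), Mul(-662, Pow(Add(2, I), 2)))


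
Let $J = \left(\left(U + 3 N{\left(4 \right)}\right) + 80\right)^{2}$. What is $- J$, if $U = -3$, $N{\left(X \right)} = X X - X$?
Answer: $-12769$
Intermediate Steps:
$N{\left(X \right)} = X^{2} - X$
$J = 12769$ ($J = \left(\left(-3 + 3 \cdot 4 \left(-1 + 4\right)\right) + 80\right)^{2} = \left(\left(-3 + 3 \cdot 4 \cdot 3\right) + 80\right)^{2} = \left(\left(-3 + 3 \cdot 12\right) + 80\right)^{2} = \left(\left(-3 + 36\right) + 80\right)^{2} = \left(33 + 80\right)^{2} = 113^{2} = 12769$)
$- J = \left(-1\right) 12769 = -12769$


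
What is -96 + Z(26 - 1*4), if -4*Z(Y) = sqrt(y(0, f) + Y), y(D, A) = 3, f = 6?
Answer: -389/4 ≈ -97.250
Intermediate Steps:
Z(Y) = -sqrt(3 + Y)/4
-96 + Z(26 - 1*4) = -96 - sqrt(3 + (26 - 1*4))/4 = -96 - sqrt(3 + (26 - 4))/4 = -96 - sqrt(3 + 22)/4 = -96 - sqrt(25)/4 = -96 - 1/4*5 = -96 - 5/4 = -389/4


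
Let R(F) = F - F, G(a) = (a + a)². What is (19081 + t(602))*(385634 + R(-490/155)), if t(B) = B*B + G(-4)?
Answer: 147138267066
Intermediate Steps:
G(a) = 4*a² (G(a) = (2*a)² = 4*a²)
R(F) = 0
t(B) = 64 + B² (t(B) = B*B + 4*(-4)² = B² + 4*16 = B² + 64 = 64 + B²)
(19081 + t(602))*(385634 + R(-490/155)) = (19081 + (64 + 602²))*(385634 + 0) = (19081 + (64 + 362404))*385634 = (19081 + 362468)*385634 = 381549*385634 = 147138267066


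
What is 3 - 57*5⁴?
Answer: -35622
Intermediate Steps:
3 - 57*5⁴ = 3 - 57*625 = 3 - 35625 = -35622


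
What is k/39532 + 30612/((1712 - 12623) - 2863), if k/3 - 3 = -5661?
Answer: -360988365/136128442 ≈ -2.6518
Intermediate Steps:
k = -16974 (k = 9 + 3*(-5661) = 9 - 16983 = -16974)
k/39532 + 30612/((1712 - 12623) - 2863) = -16974/39532 + 30612/((1712 - 12623) - 2863) = -16974*1/39532 + 30612/(-10911 - 2863) = -8487/19766 + 30612/(-13774) = -8487/19766 + 30612*(-1/13774) = -8487/19766 - 15306/6887 = -360988365/136128442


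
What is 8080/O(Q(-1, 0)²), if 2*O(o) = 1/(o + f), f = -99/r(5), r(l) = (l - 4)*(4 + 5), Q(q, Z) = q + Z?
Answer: -161600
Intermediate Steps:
Q(q, Z) = Z + q
r(l) = -36 + 9*l (r(l) = (-4 + l)*9 = -36 + 9*l)
f = -11 (f = -99/(-36 + 9*5) = -99/(-36 + 45) = -99/9 = -99*⅑ = -11)
O(o) = 1/(2*(-11 + o)) (O(o) = 1/(2*(o - 11)) = 1/(2*(-11 + o)))
8080/O(Q(-1, 0)²) = 8080/((1/(2*(-11 + (0 - 1)²)))) = 8080/((1/(2*(-11 + (-1)²)))) = 8080/((1/(2*(-11 + 1)))) = 8080/(((½)/(-10))) = 8080/(((½)*(-⅒))) = 8080/(-1/20) = 8080*(-20) = -161600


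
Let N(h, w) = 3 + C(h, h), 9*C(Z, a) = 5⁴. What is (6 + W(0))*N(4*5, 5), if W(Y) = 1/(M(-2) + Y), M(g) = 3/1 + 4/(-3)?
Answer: 7172/15 ≈ 478.13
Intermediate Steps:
C(Z, a) = 625/9 (C(Z, a) = (⅑)*5⁴ = (⅑)*625 = 625/9)
M(g) = 5/3 (M(g) = 3*1 + 4*(-⅓) = 3 - 4/3 = 5/3)
W(Y) = 1/(5/3 + Y)
N(h, w) = 652/9 (N(h, w) = 3 + 625/9 = 652/9)
(6 + W(0))*N(4*5, 5) = (6 + 3/(5 + 3*0))*(652/9) = (6 + 3/(5 + 0))*(652/9) = (6 + 3/5)*(652/9) = (6 + 3*(⅕))*(652/9) = (6 + ⅗)*(652/9) = (33/5)*(652/9) = 7172/15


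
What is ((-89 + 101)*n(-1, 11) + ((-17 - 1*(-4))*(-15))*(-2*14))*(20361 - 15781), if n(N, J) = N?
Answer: -25061760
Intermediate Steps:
((-89 + 101)*n(-1, 11) + ((-17 - 1*(-4))*(-15))*(-2*14))*(20361 - 15781) = ((-89 + 101)*(-1) + ((-17 - 1*(-4))*(-15))*(-2*14))*(20361 - 15781) = (12*(-1) + ((-17 + 4)*(-15))*(-28))*4580 = (-12 - 13*(-15)*(-28))*4580 = (-12 + 195*(-28))*4580 = (-12 - 5460)*4580 = -5472*4580 = -25061760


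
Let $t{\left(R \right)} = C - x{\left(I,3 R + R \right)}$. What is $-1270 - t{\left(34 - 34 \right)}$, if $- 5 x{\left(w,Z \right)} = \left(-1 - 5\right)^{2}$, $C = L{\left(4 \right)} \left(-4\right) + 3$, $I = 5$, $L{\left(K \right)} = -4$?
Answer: $- \frac{6481}{5} \approx -1296.2$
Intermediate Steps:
$C = 19$ ($C = \left(-4\right) \left(-4\right) + 3 = 16 + 3 = 19$)
$x{\left(w,Z \right)} = - \frac{36}{5}$ ($x{\left(w,Z \right)} = - \frac{\left(-1 - 5\right)^{2}}{5} = - \frac{\left(-6\right)^{2}}{5} = \left(- \frac{1}{5}\right) 36 = - \frac{36}{5}$)
$t{\left(R \right)} = \frac{131}{5}$ ($t{\left(R \right)} = 19 - - \frac{36}{5} = 19 + \frac{36}{5} = \frac{131}{5}$)
$-1270 - t{\left(34 - 34 \right)} = -1270 - \frac{131}{5} = - \frac{6481}{5}$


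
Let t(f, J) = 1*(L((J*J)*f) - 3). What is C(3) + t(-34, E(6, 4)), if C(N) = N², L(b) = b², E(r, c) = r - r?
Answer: 6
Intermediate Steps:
E(r, c) = 0
t(f, J) = -3 + J⁴*f² (t(f, J) = 1*(((J*J)*f)² - 3) = 1*((J²*f)² - 3) = 1*((f*J²)² - 3) = 1*(J⁴*f² - 3) = 1*(-3 + J⁴*f²) = -3 + J⁴*f²)
C(3) + t(-34, E(6, 4)) = 3² + (-3 + 0⁴*(-34)²) = 9 + (-3 + 0*1156) = 9 + (-3 + 0) = 9 - 3 = 6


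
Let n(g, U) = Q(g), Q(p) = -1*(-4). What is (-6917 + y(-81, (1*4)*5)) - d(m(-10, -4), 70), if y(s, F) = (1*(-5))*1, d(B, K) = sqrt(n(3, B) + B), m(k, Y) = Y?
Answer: -6922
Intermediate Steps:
Q(p) = 4
n(g, U) = 4
d(B, K) = sqrt(4 + B)
y(s, F) = -5 (y(s, F) = -5*1 = -5)
(-6917 + y(-81, (1*4)*5)) - d(m(-10, -4), 70) = (-6917 - 5) - sqrt(4 - 4) = -6922 - sqrt(0) = -6922 - 1*0 = -6922 + 0 = -6922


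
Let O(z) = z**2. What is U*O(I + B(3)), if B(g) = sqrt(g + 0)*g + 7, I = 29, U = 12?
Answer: 15876 + 2592*sqrt(3) ≈ 20365.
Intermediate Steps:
B(g) = 7 + g**(3/2) (B(g) = sqrt(g)*g + 7 = g**(3/2) + 7 = 7 + g**(3/2))
U*O(I + B(3)) = 12*(29 + (7 + 3**(3/2)))**2 = 12*(29 + (7 + 3*sqrt(3)))**2 = 12*(36 + 3*sqrt(3))**2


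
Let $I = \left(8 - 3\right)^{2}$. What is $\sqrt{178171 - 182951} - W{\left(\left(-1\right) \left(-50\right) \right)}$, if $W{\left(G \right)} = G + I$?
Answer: $-75 + 2 i \sqrt{1195} \approx -75.0 + 69.138 i$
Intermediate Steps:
$I = 25$ ($I = 5^{2} = 25$)
$W{\left(G \right)} = 25 + G$ ($W{\left(G \right)} = G + 25 = 25 + G$)
$\sqrt{178171 - 182951} - W{\left(\left(-1\right) \left(-50\right) \right)} = \sqrt{178171 - 182951} - \left(25 - -50\right) = \sqrt{-4780} - \left(25 + 50\right) = 2 i \sqrt{1195} - 75 = -75 + 2 i \sqrt{1195}$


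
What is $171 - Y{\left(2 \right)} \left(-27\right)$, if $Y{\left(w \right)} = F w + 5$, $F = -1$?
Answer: $252$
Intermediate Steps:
$Y{\left(w \right)} = 5 - w$ ($Y{\left(w \right)} = - w + 5 = 5 - w$)
$171 - Y{\left(2 \right)} \left(-27\right) = 171 - \left(5 - 2\right) \left(-27\right) = 171 - 3 \left(-27\right) = 171 - -81 = 171 + 81 = 252$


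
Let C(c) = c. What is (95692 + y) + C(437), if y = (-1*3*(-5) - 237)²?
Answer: 145413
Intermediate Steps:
y = 49284 (y = (-3*(-5) - 237)² = (15 - 237)² = (-222)² = 49284)
(95692 + y) + C(437) = (95692 + 49284) + 437 = 144976 + 437 = 145413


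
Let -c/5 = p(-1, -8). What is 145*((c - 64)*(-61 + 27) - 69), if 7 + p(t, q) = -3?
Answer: 59015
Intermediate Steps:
p(t, q) = -10 (p(t, q) = -7 - 3 = -10)
c = 50 (c = -5*(-10) = 50)
145*((c - 64)*(-61 + 27) - 69) = 145*((50 - 64)*(-61 + 27) - 69) = 145*(-14*(-34) - 69) = 145*(476 - 69) = 145*407 = 59015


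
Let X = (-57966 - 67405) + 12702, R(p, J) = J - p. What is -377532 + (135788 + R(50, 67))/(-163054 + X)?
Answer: -104094391441/275723 ≈ -3.7753e+5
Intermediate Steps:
X = -112669 (X = -125371 + 12702 = -112669)
-377532 + (135788 + R(50, 67))/(-163054 + X) = -377532 + (135788 + (67 - 1*50))/(-163054 - 112669) = -377532 + (135788 + (67 - 50))/(-275723) = -377532 + (135788 + 17)*(-1/275723) = -377532 + 135805*(-1/275723) = -377532 - 135805/275723 = -104094391441/275723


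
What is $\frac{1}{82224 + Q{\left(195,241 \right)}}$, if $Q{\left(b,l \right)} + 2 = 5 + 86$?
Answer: $\frac{1}{82313} \approx 1.2149 \cdot 10^{-5}$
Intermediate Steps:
$Q{\left(b,l \right)} = 89$ ($Q{\left(b,l \right)} = -2 + \left(5 + 86\right) = -2 + 91 = 89$)
$\frac{1}{82224 + Q{\left(195,241 \right)}} = \frac{1}{82224 + 89} = \frac{1}{82313}$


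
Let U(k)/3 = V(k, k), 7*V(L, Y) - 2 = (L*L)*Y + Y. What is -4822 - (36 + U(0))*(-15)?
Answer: -29884/7 ≈ -4269.1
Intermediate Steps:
V(L, Y) = 2/7 + Y/7 + Y*L**2/7 (V(L, Y) = 2/7 + ((L*L)*Y + Y)/7 = 2/7 + (L**2*Y + Y)/7 = 2/7 + (Y*L**2 + Y)/7 = 2/7 + (Y + Y*L**2)/7 = 2/7 + (Y/7 + Y*L**2/7) = 2/7 + Y/7 + Y*L**2/7)
U(k) = 6/7 + 3*k/7 + 3*k**3/7 (U(k) = 3*(2/7 + k/7 + k*k**2/7) = 3*(2/7 + k/7 + k**3/7) = 6/7 + 3*k/7 + 3*k**3/7)
-4822 - (36 + U(0))*(-15) = -4822 - (36 + (6/7 + (3/7)*0 + (3/7)*0**3))*(-15) = -4822 - (36 + (6/7 + 0 + (3/7)*0))*(-15) = -4822 - (36 + (6/7 + 0 + 0))*(-15) = -4822 - (36 + 6/7)*(-15) = -4822 - 258*(-15)/7 = -4822 - 1*(-3870/7) = -4822 + 3870/7 = -29884/7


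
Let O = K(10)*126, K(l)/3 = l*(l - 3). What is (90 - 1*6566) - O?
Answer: -32936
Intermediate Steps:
K(l) = 3*l*(-3 + l) (K(l) = 3*(l*(l - 3)) = 3*(l*(-3 + l)) = 3*l*(-3 + l))
O = 26460 (O = (3*10*(-3 + 10))*126 = (3*10*7)*126 = 210*126 = 26460)
(90 - 1*6566) - O = (90 - 1*6566) - 1*26460 = (90 - 6566) - 26460 = -6476 - 26460 = -32936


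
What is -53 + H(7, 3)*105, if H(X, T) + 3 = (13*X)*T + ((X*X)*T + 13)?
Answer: 45097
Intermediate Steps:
H(X, T) = 10 + T*X² + 13*T*X (H(X, T) = -3 + ((13*X)*T + ((X*X)*T + 13)) = -3 + (13*T*X + (X²*T + 13)) = -3 + (13*T*X + (T*X² + 13)) = -3 + (13*T*X + (13 + T*X²)) = -3 + (13 + T*X² + 13*T*X) = 10 + T*X² + 13*T*X)
-53 + H(7, 3)*105 = -53 + (10 + 3*7² + 13*3*7)*105 = -53 + (10 + 3*49 + 273)*105 = -53 + (10 + 147 + 273)*105 = -53 + 430*105 = -53 + 45150 = 45097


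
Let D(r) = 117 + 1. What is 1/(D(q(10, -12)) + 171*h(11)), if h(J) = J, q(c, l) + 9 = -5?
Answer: 1/1999 ≈ 0.00050025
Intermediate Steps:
q(c, l) = -14 (q(c, l) = -9 - 5 = -14)
D(r) = 118
1/(D(q(10, -12)) + 171*h(11)) = 1/(118 + 171*11) = 1/(118 + 1881) = 1/1999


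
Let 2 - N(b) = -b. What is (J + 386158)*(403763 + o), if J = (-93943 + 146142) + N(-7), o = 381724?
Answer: 344319797424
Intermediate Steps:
N(b) = 2 + b (N(b) = 2 - (-1)*b = 2 + b)
J = 52194 (J = (-93943 + 146142) + (2 - 7) = 52199 - 5 = 52194)
(J + 386158)*(403763 + o) = (52194 + 386158)*(403763 + 381724) = 438352*785487 = 344319797424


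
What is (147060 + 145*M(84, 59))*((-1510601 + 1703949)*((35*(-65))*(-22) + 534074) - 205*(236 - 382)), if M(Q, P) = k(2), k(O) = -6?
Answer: 16510587069017580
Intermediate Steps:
M(Q, P) = -6
(147060 + 145*M(84, 59))*((-1510601 + 1703949)*((35*(-65))*(-22) + 534074) - 205*(236 - 382)) = (147060 + 145*(-6))*((-1510601 + 1703949)*((35*(-65))*(-22) + 534074) - 205*(236 - 382)) = (147060 - 870)*(193348*(-2275*(-22) + 534074) - 205*(-146)) = 146190*(193348*(50050 + 534074) + 29930) = 146190*(193348*584124 + 29930) = 146190*(112939207152 + 29930) = 146190*112939237082 = 16510587069017580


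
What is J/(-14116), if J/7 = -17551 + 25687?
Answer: -14238/3529 ≈ -4.0346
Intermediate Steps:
J = 56952 (J = 7*(-17551 + 25687) = 7*8136 = 56952)
J/(-14116) = 56952/(-14116) = 56952*(-1/14116) = -14238/3529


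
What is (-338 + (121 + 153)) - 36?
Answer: -100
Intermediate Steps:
(-338 + (121 + 153)) - 36 = (-338 + 274) - 36 = -64 - 36 = -100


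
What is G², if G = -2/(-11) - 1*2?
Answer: 400/121 ≈ 3.3058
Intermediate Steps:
G = -20/11 (G = -2*(-1/11) - 2 = 2/11 - 2 = -20/11 ≈ -1.8182)
G² = (-20/11)² = 400/121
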